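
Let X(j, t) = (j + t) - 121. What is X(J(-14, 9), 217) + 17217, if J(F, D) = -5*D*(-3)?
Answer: 17448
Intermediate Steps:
J(F, D) = 15*D
X(j, t) = -121 + j + t
X(J(-14, 9), 217) + 17217 = (-121 + 15*9 + 217) + 17217 = (-121 + 135 + 217) + 17217 = 231 + 17217 = 17448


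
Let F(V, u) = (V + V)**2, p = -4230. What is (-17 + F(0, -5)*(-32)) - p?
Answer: 4213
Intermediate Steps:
F(V, u) = 4*V**2 (F(V, u) = (2*V)**2 = 4*V**2)
(-17 + F(0, -5)*(-32)) - p = (-17 + (4*0**2)*(-32)) - 1*(-4230) = (-17 + (4*0)*(-32)) + 4230 = (-17 + 0*(-32)) + 4230 = (-17 + 0) + 4230 = -17 + 4230 = 4213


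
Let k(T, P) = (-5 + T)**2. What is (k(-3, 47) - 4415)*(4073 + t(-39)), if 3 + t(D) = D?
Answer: -17538881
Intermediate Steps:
t(D) = -3 + D
(k(-3, 47) - 4415)*(4073 + t(-39)) = ((-5 - 3)**2 - 4415)*(4073 + (-3 - 39)) = ((-8)**2 - 4415)*(4073 - 42) = (64 - 4415)*4031 = -4351*4031 = -17538881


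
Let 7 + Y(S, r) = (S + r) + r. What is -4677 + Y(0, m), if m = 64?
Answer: -4556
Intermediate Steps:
Y(S, r) = -7 + S + 2*r (Y(S, r) = -7 + ((S + r) + r) = -7 + (S + 2*r) = -7 + S + 2*r)
-4677 + Y(0, m) = -4677 + (-7 + 0 + 2*64) = -4677 + (-7 + 0 + 128) = -4677 + 121 = -4556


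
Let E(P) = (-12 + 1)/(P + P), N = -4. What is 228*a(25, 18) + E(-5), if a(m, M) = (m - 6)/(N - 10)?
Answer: -21583/70 ≈ -308.33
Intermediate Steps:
a(m, M) = 3/7 - m/14 (a(m, M) = (m - 6)/(-4 - 10) = (-6 + m)/(-14) = (-6 + m)*(-1/14) = 3/7 - m/14)
E(P) = -11/(2*P) (E(P) = -11*1/(2*P) = -11/(2*P))
228*a(25, 18) + E(-5) = 228*(3/7 - 1/14*25) - 11/2/(-5) = 228*(3/7 - 25/14) - 11/2*(-⅕) = 228*(-19/14) + 11/10 = -2166/7 + 11/10 = -21583/70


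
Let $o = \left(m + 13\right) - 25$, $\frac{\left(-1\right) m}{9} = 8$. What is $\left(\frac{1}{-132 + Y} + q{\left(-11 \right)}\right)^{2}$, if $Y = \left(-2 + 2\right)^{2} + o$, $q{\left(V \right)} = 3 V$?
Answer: $\frac{50822641}{46656} \approx 1089.3$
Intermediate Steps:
$m = -72$ ($m = \left(-9\right) 8 = -72$)
$o = -84$ ($o = \left(-72 + 13\right) - 25 = -59 - 25 = -84$)
$Y = -84$ ($Y = \left(-2 + 2\right)^{2} - 84 = 0^{2} - 84 = 0 - 84 = -84$)
$\left(\frac{1}{-132 + Y} + q{\left(-11 \right)}\right)^{2} = \left(\frac{1}{-132 - 84} + 3 \left(-11\right)\right)^{2} = \left(\frac{1}{-216} - 33\right)^{2} = \left(- \frac{1}{216} - 33\right)^{2} = \left(- \frac{7129}{216}\right)^{2} = \frac{50822641}{46656}$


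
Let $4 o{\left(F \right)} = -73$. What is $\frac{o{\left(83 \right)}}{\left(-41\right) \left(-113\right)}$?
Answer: $- \frac{73}{18532} \approx -0.0039391$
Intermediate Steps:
$o{\left(F \right)} = - \frac{73}{4}$ ($o{\left(F \right)} = \frac{1}{4} \left(-73\right) = - \frac{73}{4}$)
$\frac{o{\left(83 \right)}}{\left(-41\right) \left(-113\right)} = - \frac{73}{4 \left(\left(-41\right) \left(-113\right)\right)} = - \frac{73}{4 \cdot 4633} = \left(- \frac{73}{4}\right) \frac{1}{4633} = - \frac{73}{18532}$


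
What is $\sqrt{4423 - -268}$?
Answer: $\sqrt{4691} \approx 68.491$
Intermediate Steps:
$\sqrt{4423 - -268} = \sqrt{4423 + \left(-243 + 511\right)} = \sqrt{4423 + 268} = \sqrt{4691}$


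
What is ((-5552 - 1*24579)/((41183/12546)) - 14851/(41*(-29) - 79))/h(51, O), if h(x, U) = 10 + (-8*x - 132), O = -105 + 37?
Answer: 95744444447/5535324664 ≈ 17.297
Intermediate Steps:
O = -68
h(x, U) = -122 - 8*x (h(x, U) = 10 + (-132 - 8*x) = -122 - 8*x)
((-5552 - 1*24579)/((41183/12546)) - 14851/(41*(-29) - 79))/h(51, O) = ((-5552 - 1*24579)/((41183/12546)) - 14851/(41*(-29) - 79))/(-122 - 8*51) = ((-5552 - 24579)/((41183*(1/12546))) - 14851/(-1189 - 79))/(-122 - 408) = (-30131/41183/12546 - 14851/(-1268))/(-530) = (-30131*12546/41183 - 14851*(-1/1268))*(-1/530) = (-378023526/41183 + 14851/1268)*(-1/530) = -478722222235/52220044*(-1/530) = 95744444447/5535324664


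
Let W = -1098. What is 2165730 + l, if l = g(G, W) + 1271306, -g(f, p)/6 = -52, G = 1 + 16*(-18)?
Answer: 3437348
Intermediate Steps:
G = -287 (G = 1 - 288 = -287)
g(f, p) = 312 (g(f, p) = -6*(-52) = 312)
l = 1271618 (l = 312 + 1271306 = 1271618)
2165730 + l = 2165730 + 1271618 = 3437348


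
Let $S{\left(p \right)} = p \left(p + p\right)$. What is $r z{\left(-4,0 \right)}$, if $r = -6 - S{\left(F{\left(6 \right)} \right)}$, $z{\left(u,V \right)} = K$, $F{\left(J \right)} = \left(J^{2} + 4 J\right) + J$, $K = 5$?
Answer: $-43590$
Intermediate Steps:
$F{\left(J \right)} = J^{2} + 5 J$
$S{\left(p \right)} = 2 p^{2}$ ($S{\left(p \right)} = p 2 p = 2 p^{2}$)
$z{\left(u,V \right)} = 5$
$r = -8718$ ($r = -6 - 2 \left(6 \left(5 + 6\right)\right)^{2} = -6 - 2 \left(6 \cdot 11\right)^{2} = -6 - 2 \cdot 66^{2} = -6 - 2 \cdot 4356 = -6 - 8712 = -8718$)
$r z{\left(-4,0 \right)} = \left(-8718\right) 5 = -43590$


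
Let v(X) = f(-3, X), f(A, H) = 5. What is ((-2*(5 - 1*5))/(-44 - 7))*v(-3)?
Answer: 0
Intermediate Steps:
v(X) = 5
((-2*(5 - 1*5))/(-44 - 7))*v(-3) = ((-2*(5 - 1*5))/(-44 - 7))*5 = ((-2*(5 - 5))/(-51))*5 = -(-2)*0/51*5 = -1/51*0*5 = 0*5 = 0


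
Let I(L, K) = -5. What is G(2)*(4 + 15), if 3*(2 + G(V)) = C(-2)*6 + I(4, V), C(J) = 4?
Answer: 247/3 ≈ 82.333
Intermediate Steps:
G(V) = 13/3 (G(V) = -2 + (4*6 - 5)/3 = -2 + (24 - 5)/3 = -2 + (1/3)*19 = -2 + 19/3 = 13/3)
G(2)*(4 + 15) = 13*(4 + 15)/3 = (13/3)*19 = 247/3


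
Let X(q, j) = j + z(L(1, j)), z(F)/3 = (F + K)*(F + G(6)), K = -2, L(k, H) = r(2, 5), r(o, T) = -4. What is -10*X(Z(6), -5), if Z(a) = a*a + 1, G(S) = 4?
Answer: 50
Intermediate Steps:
L(k, H) = -4
Z(a) = 1 + a² (Z(a) = a² + 1 = 1 + a²)
z(F) = 3*(-2 + F)*(4 + F) (z(F) = 3*((F - 2)*(F + 4)) = 3*((-2 + F)*(4 + F)) = 3*(-2 + F)*(4 + F))
X(q, j) = j (X(q, j) = j + (-24 + 3*(-4)² + 6*(-4)) = j + (-24 + 3*16 - 24) = j + (-24 + 48 - 24) = j + 0 = j)
-10*X(Z(6), -5) = -10*(-5) = 50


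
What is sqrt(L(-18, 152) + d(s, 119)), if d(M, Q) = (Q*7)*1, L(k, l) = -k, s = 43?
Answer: sqrt(851) ≈ 29.172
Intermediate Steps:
d(M, Q) = 7*Q (d(M, Q) = (7*Q)*1 = 7*Q)
sqrt(L(-18, 152) + d(s, 119)) = sqrt(-1*(-18) + 7*119) = sqrt(18 + 833) = sqrt(851)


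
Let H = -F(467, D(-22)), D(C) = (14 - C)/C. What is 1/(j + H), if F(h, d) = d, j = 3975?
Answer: 11/43743 ≈ 0.00025147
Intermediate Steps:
D(C) = (14 - C)/C
H = 18/11 (H = -(14 - 1*(-22))/(-22) = -(-1)*(14 + 22)/22 = -(-1)*36/22 = -1*(-18/11) = 18/11 ≈ 1.6364)
1/(j + H) = 1/(3975 + 18/11) = 1/(43743/11) = 11/43743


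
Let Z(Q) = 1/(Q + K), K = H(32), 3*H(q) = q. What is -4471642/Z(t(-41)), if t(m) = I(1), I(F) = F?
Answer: -156507470/3 ≈ -5.2169e+7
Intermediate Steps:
H(q) = q/3
K = 32/3 (K = (⅓)*32 = 32/3 ≈ 10.667)
t(m) = 1
Z(Q) = 1/(32/3 + Q) (Z(Q) = 1/(Q + 32/3) = 1/(32/3 + Q))
-4471642/Z(t(-41)) = -4471642/(3/(32 + 3*1)) = -4471642/(3/(32 + 3)) = -4471642/(3/35) = -4471642/(3*(1/35)) = -4471642/3/35 = -4471642*35/3 = -156507470/3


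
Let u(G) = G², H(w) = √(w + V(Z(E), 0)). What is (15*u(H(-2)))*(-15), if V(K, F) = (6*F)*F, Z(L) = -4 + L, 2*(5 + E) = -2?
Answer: 450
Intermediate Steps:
E = -6 (E = -5 + (½)*(-2) = -5 - 1 = -6)
V(K, F) = 6*F²
H(w) = √w (H(w) = √(w + 6*0²) = √(w + 6*0) = √(w + 0) = √w)
(15*u(H(-2)))*(-15) = (15*(√(-2))²)*(-15) = (15*(I*√2)²)*(-15) = (15*(-2))*(-15) = -30*(-15) = 450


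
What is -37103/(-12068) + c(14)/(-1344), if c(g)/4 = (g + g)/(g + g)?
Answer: 444805/144816 ≈ 3.0715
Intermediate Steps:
c(g) = 4 (c(g) = 4*((g + g)/(g + g)) = 4*((2*g)/((2*g))) = 4*((2*g)*(1/(2*g))) = 4*1 = 4)
-37103/(-12068) + c(14)/(-1344) = -37103/(-12068) + 4/(-1344) = -37103*(-1/12068) + 4*(-1/1344) = 37103/12068 - 1/336 = 444805/144816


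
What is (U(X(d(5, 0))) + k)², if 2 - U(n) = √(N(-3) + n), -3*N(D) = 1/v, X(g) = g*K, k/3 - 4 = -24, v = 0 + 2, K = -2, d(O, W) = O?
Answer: (348 + I*√366)²/36 ≈ 3353.8 + 369.87*I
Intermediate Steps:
v = 2
k = -60 (k = 12 + 3*(-24) = 12 - 72 = -60)
X(g) = -2*g (X(g) = g*(-2) = -2*g)
N(D) = -⅙ (N(D) = -⅓/2 = -⅓*½ = -⅙)
U(n) = 2 - √(-⅙ + n)
(U(X(d(5, 0))) + k)² = ((2 - √(-6 + 36*(-2*5))/6) - 60)² = ((2 - √(-6 + 36*(-10))/6) - 60)² = ((2 - √(-6 - 360)/6) - 60)² = ((2 - I*√366/6) - 60)² = (-58 - I*√366/6)²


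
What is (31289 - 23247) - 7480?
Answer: 562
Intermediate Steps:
(31289 - 23247) - 7480 = 8042 - 7480 = 562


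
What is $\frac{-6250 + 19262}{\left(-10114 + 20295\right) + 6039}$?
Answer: $\frac{3253}{4055} \approx 0.80222$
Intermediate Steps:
$\frac{-6250 + 19262}{\left(-10114 + 20295\right) + 6039} = \frac{13012}{10181 + 6039} = \frac{13012}{16220} = 13012 \cdot \frac{1}{16220} = \frac{3253}{4055}$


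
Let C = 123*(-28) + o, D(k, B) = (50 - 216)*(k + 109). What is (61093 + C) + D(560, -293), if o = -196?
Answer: -53601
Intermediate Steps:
D(k, B) = -18094 - 166*k (D(k, B) = -166*(109 + k) = -18094 - 166*k)
C = -3640 (C = 123*(-28) - 196 = -3444 - 196 = -3640)
(61093 + C) + D(560, -293) = (61093 - 3640) + (-18094 - 166*560) = 57453 + (-18094 - 92960) = 57453 - 111054 = -53601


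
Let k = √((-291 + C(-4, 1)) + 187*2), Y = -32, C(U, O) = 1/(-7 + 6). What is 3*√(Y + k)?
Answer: 3*√(-32 + √82) ≈ 14.37*I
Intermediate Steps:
C(U, O) = -1 (C(U, O) = 1/(-1) = -1)
k = √82 (k = √((-291 - 1) + 187*2) = √(-292 + 374) = √82 ≈ 9.0554)
3*√(Y + k) = 3*√(-32 + √82)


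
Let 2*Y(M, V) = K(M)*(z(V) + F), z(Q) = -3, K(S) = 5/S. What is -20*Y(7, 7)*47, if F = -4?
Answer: 2350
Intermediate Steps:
Y(M, V) = -35/(2*M) (Y(M, V) = ((5/M)*(-3 - 4))/2 = ((5/M)*(-7))/2 = (-35/M)/2 = -35/(2*M))
-20*Y(7, 7)*47 = -(-350)/7*47 = -20*(-5/2)*47 = 50*47 = 2350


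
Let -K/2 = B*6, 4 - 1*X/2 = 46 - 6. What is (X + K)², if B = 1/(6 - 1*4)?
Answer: 6084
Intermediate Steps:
X = -72 (X = 8 - 2*(46 - 6) = 8 - 2*40 = 8 - 80 = -72)
B = ½ (B = 1/(6 - 4) = 1/2 = ½ ≈ 0.50000)
K = -6 ≈ -6.0000
(X + K)² = (-72 - 6)² = (-78)² = 6084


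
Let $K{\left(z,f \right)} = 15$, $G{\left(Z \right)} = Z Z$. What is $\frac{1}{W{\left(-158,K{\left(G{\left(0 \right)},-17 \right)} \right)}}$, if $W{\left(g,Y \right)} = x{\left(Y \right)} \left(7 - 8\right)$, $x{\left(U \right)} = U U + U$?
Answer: $- \frac{1}{240} \approx -0.0041667$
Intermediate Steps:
$G{\left(Z \right)} = Z^{2}$
$x{\left(U \right)} = U + U^{2}$ ($x{\left(U \right)} = U^{2} + U = U + U^{2}$)
$W{\left(g,Y \right)} = - Y \left(1 + Y\right)$ ($W{\left(g,Y \right)} = Y \left(1 + Y\right) \left(7 - 8\right) = Y \left(1 + Y\right) \left(-1\right) = - Y \left(1 + Y\right)$)
$\frac{1}{W{\left(-158,K{\left(G{\left(0 \right)},-17 \right)} \right)}} = \frac{1}{\left(-1\right) 15 \left(1 + 15\right)} = \frac{1}{\left(-1\right) 15 \cdot 16} = \frac{1}{-240} = - \frac{1}{240}$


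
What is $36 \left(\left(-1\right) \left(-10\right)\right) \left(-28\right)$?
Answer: $-10080$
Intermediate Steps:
$36 \left(\left(-1\right) \left(-10\right)\right) \left(-28\right) = 36 \cdot 10 \left(-28\right) = 360 \left(-28\right) = -10080$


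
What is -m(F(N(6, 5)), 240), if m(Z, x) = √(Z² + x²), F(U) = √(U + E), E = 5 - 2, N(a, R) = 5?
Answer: -2*√14402 ≈ -240.02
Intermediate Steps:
E = 3
F(U) = √(3 + U) (F(U) = √(U + 3) = √(3 + U))
-m(F(N(6, 5)), 240) = -√((√(3 + 5))² + 240²) = -√((√8)² + 57600) = -√((2*√2)² + 57600) = -√(8 + 57600) = -√57608 = -2*√14402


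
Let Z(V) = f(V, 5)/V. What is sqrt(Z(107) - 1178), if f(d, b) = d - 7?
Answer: 3*I*sqrt(1497358)/107 ≈ 34.308*I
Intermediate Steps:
f(d, b) = -7 + d
Z(V) = (-7 + V)/V
sqrt(Z(107) - 1178) = sqrt((-7 + 107)/107 - 1178) = sqrt((1/107)*100 - 1178) = sqrt(100/107 - 1178) = sqrt(-125946/107) = 3*I*sqrt(1497358)/107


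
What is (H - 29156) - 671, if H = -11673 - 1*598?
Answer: -42098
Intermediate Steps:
H = -12271 (H = -11673 - 598 = -12271)
(H - 29156) - 671 = (-12271 - 29156) - 671 = -41427 - 671 = -42098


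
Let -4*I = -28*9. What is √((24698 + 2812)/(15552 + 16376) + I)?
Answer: √4068772617/7982 ≈ 7.9913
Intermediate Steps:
I = 63 (I = -(-7)*9 = -¼*(-252) = 63)
√((24698 + 2812)/(15552 + 16376) + I) = √((24698 + 2812)/(15552 + 16376) + 63) = √(27510/31928 + 63) = √(27510*(1/31928) + 63) = √(13755/15964 + 63) = √(1019487/15964) = √4068772617/7982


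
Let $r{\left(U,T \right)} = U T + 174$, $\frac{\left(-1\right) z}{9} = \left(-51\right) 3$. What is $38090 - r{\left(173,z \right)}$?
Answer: $-200305$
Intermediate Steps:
$z = 1377$ ($z = - 9 \left(\left(-51\right) 3\right) = \left(-9\right) \left(-153\right) = 1377$)
$r{\left(U,T \right)} = 174 + T U$ ($r{\left(U,T \right)} = T U + 174 = 174 + T U$)
$38090 - r{\left(173,z \right)} = 38090 - \left(174 + 1377 \cdot 173\right) = 38090 - \left(174 + 238221\right) = 38090 - 238395 = -200305$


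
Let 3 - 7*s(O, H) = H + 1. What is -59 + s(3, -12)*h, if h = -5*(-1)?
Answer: -49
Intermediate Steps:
s(O, H) = 2/7 - H/7 (s(O, H) = 3/7 - (H + 1)/7 = 3/7 - (1 + H)/7 = 3/7 + (-⅐ - H/7) = 2/7 - H/7)
h = 5
-59 + s(3, -12)*h = -59 + (2/7 - ⅐*(-12))*5 = -59 + (2/7 + 12/7)*5 = -59 + 2*5 = -59 + 10 = -49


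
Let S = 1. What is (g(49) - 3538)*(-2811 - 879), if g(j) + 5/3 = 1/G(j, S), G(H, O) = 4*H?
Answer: 1280012415/98 ≈ 1.3061e+7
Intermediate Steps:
g(j) = -5/3 + 1/(4*j)
(g(49) - 3538)*(-2811 - 879) = ((1/12)*(3 - 20*49)/49 - 3538)*(-2811 - 879) = ((1/12)*(1/49)*(3 - 980) - 3538)*(-3690) = ((1/12)*(1/49)*(-977) - 3538)*(-3690) = (-977/588 - 3538)*(-3690) = -2081321/588*(-3690) = 1280012415/98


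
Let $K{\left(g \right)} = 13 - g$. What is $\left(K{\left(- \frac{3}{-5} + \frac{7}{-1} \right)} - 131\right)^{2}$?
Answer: $\frac{311364}{25} \approx 12455.0$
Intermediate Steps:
$\left(K{\left(- \frac{3}{-5} + \frac{7}{-1} \right)} - 131\right)^{2} = \left(\left(13 - \left(- \frac{3}{-5} + \frac{7}{-1}\right)\right) - 131\right)^{2} = \left(\left(13 - \left(\left(-3\right) \left(- \frac{1}{5}\right) + 7 \left(-1\right)\right)\right) - 131\right)^{2} = \left(\left(13 - \left(\frac{3}{5} - 7\right)\right) - 131\right)^{2} = \left(\left(13 - - \frac{32}{5}\right) - 131\right)^{2} = \left(\left(13 + \frac{32}{5}\right) - 131\right)^{2} = \left(\frac{97}{5} - 131\right)^{2} = \left(- \frac{558}{5}\right)^{2} = \frac{311364}{25}$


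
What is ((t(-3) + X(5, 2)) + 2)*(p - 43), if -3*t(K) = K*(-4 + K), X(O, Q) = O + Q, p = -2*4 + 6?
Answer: -90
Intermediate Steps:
p = -2 (p = -8 + 6 = -2)
t(K) = -K*(-4 + K)/3
((t(-3) + X(5, 2)) + 2)*(p - 43) = (((⅓)*(-3)*(4 - 1*(-3)) + (5 + 2)) + 2)*(-2 - 43) = (((⅓)*(-3)*(4 + 3) + 7) + 2)*(-45) = (((⅓)*(-3)*7 + 7) + 2)*(-45) = ((-7 + 7) + 2)*(-45) = (0 + 2)*(-45) = 2*(-45) = -90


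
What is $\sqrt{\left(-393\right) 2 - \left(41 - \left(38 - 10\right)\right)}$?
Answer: $i \sqrt{799} \approx 28.267 i$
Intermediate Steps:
$\sqrt{\left(-393\right) 2 - \left(41 - \left(38 - 10\right)\right)} = \sqrt{-786 + \left(-41 + 1 \cdot 28\right)} = \sqrt{-786 + \left(-41 + 28\right)} = \sqrt{-786 - 13} = \sqrt{-799} = i \sqrt{799}$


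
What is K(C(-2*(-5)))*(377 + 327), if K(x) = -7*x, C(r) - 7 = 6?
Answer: -64064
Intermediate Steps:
C(r) = 13 (C(r) = 7 + 6 = 13)
K(C(-2*(-5)))*(377 + 327) = (-7*13)*(377 + 327) = -91*704 = -64064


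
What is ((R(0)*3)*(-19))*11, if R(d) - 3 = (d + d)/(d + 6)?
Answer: -1881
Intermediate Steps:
R(d) = 3 + 2*d/(6 + d) (R(d) = 3 + (d + d)/(d + 6) = 3 + (2*d)/(6 + d) = 3 + 2*d/(6 + d))
((R(0)*3)*(-19))*11 = ((((18 + 5*0)/(6 + 0))*3)*(-19))*11 = ((((18 + 0)/6)*3)*(-19))*11 = ((((1/6)*18)*3)*(-19))*11 = ((3*3)*(-19))*11 = (9*(-19))*11 = -171*11 = -1881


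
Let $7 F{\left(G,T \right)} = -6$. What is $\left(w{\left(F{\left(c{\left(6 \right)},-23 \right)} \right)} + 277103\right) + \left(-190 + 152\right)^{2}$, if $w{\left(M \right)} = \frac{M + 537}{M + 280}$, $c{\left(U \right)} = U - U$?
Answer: $\frac{544284591}{1954} \approx 2.7855 \cdot 10^{5}$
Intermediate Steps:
$c{\left(U \right)} = 0$
$F{\left(G,T \right)} = - \frac{6}{7}$ ($F{\left(G,T \right)} = \frac{1}{7} \left(-6\right) = - \frac{6}{7}$)
$w{\left(M \right)} = \frac{537 + M}{280 + M}$
$\left(w{\left(F{\left(c{\left(6 \right)},-23 \right)} \right)} + 277103\right) + \left(-190 + 152\right)^{2} = \left(\frac{537 - \frac{6}{7}}{280 - \frac{6}{7}} + 277103\right) + \left(-190 + 152\right)^{2} = \left(\frac{1}{\frac{1954}{7}} \cdot \frac{3753}{7} + 277103\right) + \left(-38\right)^{2} = \left(\frac{7}{1954} \cdot \frac{3753}{7} + 277103\right) + 1444 = \left(\frac{3753}{1954} + 277103\right) + 1444 = \frac{541463015}{1954} + 1444 = \frac{544284591}{1954}$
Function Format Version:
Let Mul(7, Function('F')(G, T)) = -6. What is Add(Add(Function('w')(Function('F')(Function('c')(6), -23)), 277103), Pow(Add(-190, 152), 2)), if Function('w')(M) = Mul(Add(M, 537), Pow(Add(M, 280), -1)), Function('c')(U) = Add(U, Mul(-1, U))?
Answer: Rational(544284591, 1954) ≈ 2.7855e+5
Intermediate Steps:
Function('c')(U) = 0
Function('F')(G, T) = Rational(-6, 7) (Function('F')(G, T) = Mul(Rational(1, 7), -6) = Rational(-6, 7))
Function('w')(M) = Mul(Pow(Add(280, M), -1), Add(537, M)) (Function('w')(M) = Mul(Add(537, M), Pow(Add(280, M), -1)) = Mul(Pow(Add(280, M), -1), Add(537, M)))
Add(Add(Function('w')(Function('F')(Function('c')(6), -23)), 277103), Pow(Add(-190, 152), 2)) = Add(Add(Mul(Pow(Add(280, Rational(-6, 7)), -1), Add(537, Rational(-6, 7))), 277103), Pow(Add(-190, 152), 2)) = Add(Add(Mul(Pow(Rational(1954, 7), -1), Rational(3753, 7)), 277103), Pow(-38, 2)) = Add(Add(Mul(Rational(7, 1954), Rational(3753, 7)), 277103), 1444) = Add(Add(Rational(3753, 1954), 277103), 1444) = Add(Rational(541463015, 1954), 1444) = Rational(544284591, 1954)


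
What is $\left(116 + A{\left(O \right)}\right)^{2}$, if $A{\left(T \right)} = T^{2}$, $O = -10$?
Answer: $46656$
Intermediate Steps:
$\left(116 + A{\left(O \right)}\right)^{2} = \left(116 + \left(-10\right)^{2}\right)^{2} = \left(116 + 100\right)^{2} = 216^{2} = 46656$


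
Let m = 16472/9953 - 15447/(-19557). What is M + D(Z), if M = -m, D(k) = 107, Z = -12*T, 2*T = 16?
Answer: 6783916984/64883607 ≈ 104.56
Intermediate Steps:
T = 8 (T = (½)*16 = 8)
Z = -96 (Z = -12*8 = -96)
m = 158628965/64883607 (m = 16472*(1/9953) - 15447*(-1/19557) = 16472/9953 + 5149/6519 = 158628965/64883607 ≈ 2.4448)
M = -158628965/64883607 (M = -1*158628965/64883607 = -158628965/64883607 ≈ -2.4448)
M + D(Z) = -158628965/64883607 + 107 = 6783916984/64883607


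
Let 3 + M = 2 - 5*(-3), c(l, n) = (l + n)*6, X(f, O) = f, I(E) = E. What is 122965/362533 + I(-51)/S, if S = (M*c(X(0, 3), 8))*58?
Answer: 1591398219/4710028736 ≈ 0.33787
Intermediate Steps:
c(l, n) = 6*l + 6*n
M = 14 (M = -3 + (2 - 5*(-3)) = -3 + (2 + 15) = -3 + 17 = 14)
S = 38976 (S = (14*(6*0 + 6*8))*58 = (14*(0 + 48))*58 = (14*48)*58 = 672*58 = 38976)
122965/362533 + I(-51)/S = 122965/362533 - 51/38976 = 122965*(1/362533) - 51*1/38976 = 122965/362533 - 17/12992 = 1591398219/4710028736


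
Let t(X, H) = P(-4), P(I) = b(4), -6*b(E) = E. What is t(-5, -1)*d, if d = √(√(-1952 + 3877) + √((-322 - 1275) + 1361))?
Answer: -2*√(5*√77 + 2*I*√59)/3 ≈ -4.4811 - 0.76183*I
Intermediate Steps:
b(E) = -E/6
P(I) = -⅔ (P(I) = -⅙*4 = -⅔)
t(X, H) = -⅔
d = √(5*√77 + 2*I*√59) (d = √(√1925 + √(-1597 + 1361)) = √(5*√77 + √(-236)) = √(5*√77 + 2*I*√59) ≈ 6.7217 + 1.1427*I)
t(-5, -1)*d = -2*√(5*√77 + 2*I*√59)/3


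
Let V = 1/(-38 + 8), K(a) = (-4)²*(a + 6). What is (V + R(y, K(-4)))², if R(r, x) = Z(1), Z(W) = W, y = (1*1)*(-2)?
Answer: 841/900 ≈ 0.93444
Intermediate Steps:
K(a) = 96 + 16*a (K(a) = 16*(6 + a) = 96 + 16*a)
y = -2 (y = 1*(-2) = -2)
R(r, x) = 1
V = -1/30 (V = 1/(-30) = -1/30 ≈ -0.033333)
(V + R(y, K(-4)))² = (-1/30 + 1)² = (29/30)² = 841/900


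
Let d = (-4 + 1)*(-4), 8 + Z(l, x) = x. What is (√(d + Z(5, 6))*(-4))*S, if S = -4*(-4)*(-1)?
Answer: 64*√10 ≈ 202.39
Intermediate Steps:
S = -16 (S = 16*(-1) = -16)
Z(l, x) = -8 + x
d = 12 (d = -3*(-4) = 12)
(√(d + Z(5, 6))*(-4))*S = (√(12 + (-8 + 6))*(-4))*(-16) = (√(12 - 2)*(-4))*(-16) = (√10*(-4))*(-16) = -4*√10*(-16) = 64*√10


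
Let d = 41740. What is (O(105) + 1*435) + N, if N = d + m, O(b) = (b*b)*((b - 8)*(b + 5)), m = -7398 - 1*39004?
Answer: 117632523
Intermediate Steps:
m = -46402 (m = -7398 - 39004 = -46402)
O(b) = b²*(-8 + b)*(5 + b) (O(b) = b²*((-8 + b)*(5 + b)) = b²*(-8 + b)*(5 + b))
N = -4662 (N = 41740 - 46402 = -4662)
(O(105) + 1*435) + N = (105²*(-40 + 105² - 3*105) + 1*435) - 4662 = (11025*(-40 + 11025 - 315) + 435) - 4662 = (11025*10670 + 435) - 4662 = (117636750 + 435) - 4662 = 117637185 - 4662 = 117632523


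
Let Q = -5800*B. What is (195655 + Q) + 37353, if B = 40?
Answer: 1008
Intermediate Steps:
Q = -232000 (Q = -5800*40 = -232000)
(195655 + Q) + 37353 = (195655 - 232000) + 37353 = -36345 + 37353 = 1008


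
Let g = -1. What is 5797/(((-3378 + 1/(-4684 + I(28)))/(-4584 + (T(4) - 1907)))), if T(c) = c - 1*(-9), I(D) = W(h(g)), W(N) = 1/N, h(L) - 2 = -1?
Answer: 175860539778/15819175 ≈ 11117.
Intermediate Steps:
h(L) = 1 (h(L) = 2 - 1 = 1)
W(N) = 1/N
I(D) = 1 (I(D) = 1/1 = 1)
T(c) = 9 + c (T(c) = c + 9 = 9 + c)
5797/(((-3378 + 1/(-4684 + I(28)))/(-4584 + (T(4) - 1907)))) = 5797/(((-3378 + 1/(-4684 + 1))/(-4584 + ((9 + 4) - 1907)))) = 5797/(((-3378 + 1/(-4683))/(-4584 + (13 - 1907)))) = 5797/(((-3378 - 1/4683)/(-4584 - 1894))) = 5797/((-15819175/4683/(-6478))) = 5797/((-15819175/4683*(-1/6478))) = 5797/(15819175/30336474) = 5797*(30336474/15819175) = 175860539778/15819175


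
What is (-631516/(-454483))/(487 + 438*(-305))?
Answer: -631516/60493050749 ≈ -1.0439e-5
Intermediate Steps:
(-631516/(-454483))/(487 + 438*(-305)) = (-631516*(-1/454483))/(487 - 133590) = (631516/454483)/(-133103) = (631516/454483)*(-1/133103) = -631516/60493050749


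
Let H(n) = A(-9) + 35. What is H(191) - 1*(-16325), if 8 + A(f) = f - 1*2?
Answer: 16341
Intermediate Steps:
A(f) = -10 + f (A(f) = -8 + (f - 1*2) = -8 + (f - 2) = -8 + (-2 + f) = -10 + f)
H(n) = 16 (H(n) = (-10 - 9) + 35 = -19 + 35 = 16)
H(191) - 1*(-16325) = 16 - 1*(-16325) = 16 + 16325 = 16341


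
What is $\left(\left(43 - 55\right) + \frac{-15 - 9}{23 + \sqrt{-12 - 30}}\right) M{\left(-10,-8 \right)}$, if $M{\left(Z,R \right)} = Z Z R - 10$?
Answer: $\frac{5997240}{571} - \frac{19440 i \sqrt{42}}{571} \approx 10503.0 - 220.64 i$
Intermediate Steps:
$M{\left(Z,R \right)} = -10 + R Z^{2}$ ($M{\left(Z,R \right)} = Z^{2} R - 10 = R Z^{2} - 10 = -10 + R Z^{2}$)
$\left(\left(43 - 55\right) + \frac{-15 - 9}{23 + \sqrt{-12 - 30}}\right) M{\left(-10,-8 \right)} = \left(\left(43 - 55\right) + \frac{-15 - 9}{23 + \sqrt{-12 - 30}}\right) \left(-10 - 8 \left(-10\right)^{2}\right) = \left(\left(43 - 55\right) - \frac{24}{23 + \sqrt{-42}}\right) \left(-10 - 800\right) = \left(-12 - \frac{24}{23 + i \sqrt{42}}\right) \left(-10 - 800\right) = \left(-12 - \frac{24}{23 + i \sqrt{42}}\right) \left(-810\right) = 9720 + \frac{19440}{23 + i \sqrt{42}}$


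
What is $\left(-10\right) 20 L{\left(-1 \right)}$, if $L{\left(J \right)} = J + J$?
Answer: $400$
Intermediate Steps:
$L{\left(J \right)} = 2 J$
$\left(-10\right) 20 L{\left(-1 \right)} = \left(-10\right) 20 \cdot 2 \left(-1\right) = \left(-200\right) \left(-2\right) = 400$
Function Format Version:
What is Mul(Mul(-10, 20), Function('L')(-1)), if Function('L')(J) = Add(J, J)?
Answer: 400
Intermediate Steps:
Function('L')(J) = Mul(2, J)
Mul(Mul(-10, 20), Function('L')(-1)) = Mul(Mul(-10, 20), Mul(2, -1)) = Mul(-200, -2) = 400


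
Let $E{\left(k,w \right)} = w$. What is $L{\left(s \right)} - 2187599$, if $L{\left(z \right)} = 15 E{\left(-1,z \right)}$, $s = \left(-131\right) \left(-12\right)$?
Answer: $-2164019$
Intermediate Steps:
$s = 1572$
$L{\left(z \right)} = 15 z$
$L{\left(s \right)} - 2187599 = 15 \cdot 1572 - 2187599 = 23580 - 2187599 = -2164019$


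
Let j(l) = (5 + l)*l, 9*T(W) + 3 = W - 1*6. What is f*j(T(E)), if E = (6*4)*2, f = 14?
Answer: 5096/9 ≈ 566.22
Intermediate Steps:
E = 48 (E = 24*2 = 48)
T(W) = -1 + W/9 (T(W) = -1/3 + (W - 1*6)/9 = -1/3 + (W - 6)/9 = -1/3 + (-6 + W)/9 = -1/3 + (-2/3 + W/9) = -1 + W/9)
j(l) = l*(5 + l)
f*j(T(E)) = 14*((-1 + (1/9)*48)*(5 + (-1 + (1/9)*48))) = 14*((-1 + 16/3)*(5 + (-1 + 16/3))) = 14*(13*(5 + 13/3)/3) = 14*((13/3)*(28/3)) = 14*(364/9) = 5096/9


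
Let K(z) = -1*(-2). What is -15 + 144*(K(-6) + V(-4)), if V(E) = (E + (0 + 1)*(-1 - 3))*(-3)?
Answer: 3729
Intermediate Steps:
K(z) = 2
V(E) = 12 - 3*E (V(E) = (E + 1*(-4))*(-3) = (E - 4)*(-3) = (-4 + E)*(-3) = 12 - 3*E)
-15 + 144*(K(-6) + V(-4)) = -15 + 144*(2 + (12 - 3*(-4))) = -15 + 144*(2 + (12 + 12)) = -15 + 144*(2 + 24) = -15 + 144*26 = -15 + 3744 = 3729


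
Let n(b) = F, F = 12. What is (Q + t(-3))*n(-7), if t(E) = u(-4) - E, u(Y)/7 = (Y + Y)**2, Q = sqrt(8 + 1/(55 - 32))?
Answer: 5412 + 12*sqrt(4255)/23 ≈ 5446.0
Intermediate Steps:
n(b) = 12
Q = sqrt(4255)/23 (Q = sqrt(8 + 1/23) = sqrt(185/23) = sqrt(4255)/23 ≈ 2.8361)
u(Y) = 28*Y**2 (u(Y) = 7*(Y + Y)**2 = 7*(2*Y)**2 = 7*(4*Y**2) = 28*Y**2)
t(E) = 448 - E (t(E) = 28*(-4)**2 - E = 28*16 - E = 448 - E)
(Q + t(-3))*n(-7) = (sqrt(4255)/23 + (448 - 1*(-3)))*12 = (sqrt(4255)/23 + (448 + 3))*12 = (sqrt(4255)/23 + 451)*12 = (451 + sqrt(4255)/23)*12 = 5412 + 12*sqrt(4255)/23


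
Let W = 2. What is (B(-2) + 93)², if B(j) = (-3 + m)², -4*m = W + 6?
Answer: 13924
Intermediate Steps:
m = -2 (m = -(2 + 6)/4 = -¼*8 = -2)
B(j) = 25 (B(j) = (-3 - 2)² = (-5)² = 25)
(B(-2) + 93)² = (25 + 93)² = 118² = 13924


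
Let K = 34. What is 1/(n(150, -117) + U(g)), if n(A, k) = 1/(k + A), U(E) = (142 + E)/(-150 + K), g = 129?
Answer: -3828/8827 ≈ -0.43367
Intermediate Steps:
U(E) = -71/58 - E/116 (U(E) = (142 + E)/(-150 + 34) = (142 + E)/(-116) = (142 + E)*(-1/116) = -71/58 - E/116)
n(A, k) = 1/(A + k)
1/(n(150, -117) + U(g)) = 1/(1/(150 - 117) + (-71/58 - 1/116*129)) = 1/(1/33 + (-71/58 - 129/116)) = 1/(1/33 - 271/116) = 1/(-8827/3828) = -3828/8827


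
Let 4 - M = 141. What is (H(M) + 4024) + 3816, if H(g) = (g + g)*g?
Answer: 45378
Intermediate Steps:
M = -137 (M = 4 - 1*141 = 4 - 141 = -137)
H(g) = 2*g**2 (H(g) = (2*g)*g = 2*g**2)
(H(M) + 4024) + 3816 = (2*(-137)**2 + 4024) + 3816 = (2*18769 + 4024) + 3816 = (37538 + 4024) + 3816 = 41562 + 3816 = 45378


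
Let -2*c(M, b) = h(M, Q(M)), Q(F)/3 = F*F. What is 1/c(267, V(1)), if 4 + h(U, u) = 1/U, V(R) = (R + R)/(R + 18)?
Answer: 534/1067 ≈ 0.50047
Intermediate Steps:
Q(F) = 3*F**2 (Q(F) = 3*(F*F) = 3*F**2)
V(R) = 2*R/(18 + R) (V(R) = (2*R)/(18 + R) = 2*R/(18 + R))
h(U, u) = -4 + 1/U
c(M, b) = 2 - 1/(2*M) (c(M, b) = -(-4 + 1/M)/2 = 2 - 1/(2*M))
1/c(267, V(1)) = 1/(2 - 1/2/267) = 1/(2 - 1/2*1/267) = 1/(2 - 1/534) = 1/(1067/534) = 534/1067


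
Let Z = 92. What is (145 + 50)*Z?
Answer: 17940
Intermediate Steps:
(145 + 50)*Z = (145 + 50)*92 = 195*92 = 17940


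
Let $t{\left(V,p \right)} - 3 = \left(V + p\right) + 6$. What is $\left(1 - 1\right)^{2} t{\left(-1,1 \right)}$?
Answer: $0$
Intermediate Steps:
$t{\left(V,p \right)} = 9 + V + p$ ($t{\left(V,p \right)} = 3 + \left(\left(V + p\right) + 6\right) = 3 + \left(6 + V + p\right) = 9 + V + p$)
$\left(1 - 1\right)^{2} t{\left(-1,1 \right)} = \left(1 - 1\right)^{2} \left(9 - 1 + 1\right) = 0^{2} \cdot 9 = 0 \cdot 9 = 0$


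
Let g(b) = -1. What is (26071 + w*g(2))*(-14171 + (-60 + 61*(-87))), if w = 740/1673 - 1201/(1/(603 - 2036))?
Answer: 55403362779308/1673 ≈ 3.3116e+10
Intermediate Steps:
w = 2879288949/1673 (w = 740*(1/1673) - 1201/(1/(-1433)) = 740/1673 - 1201/(-1/1433) = 740/1673 - 1201*(-1433) = 740/1673 + 1721033 = 2879288949/1673 ≈ 1.7210e+6)
(26071 + w*g(2))*(-14171 + (-60 + 61*(-87))) = (26071 + (2879288949/1673)*(-1))*(-14171 + (-60 + 61*(-87))) = (26071 - 2879288949/1673)*(-14171 + (-60 - 5307)) = -2835672166*(-14171 - 5367)/1673 = -2835672166/1673*(-19538) = 55403362779308/1673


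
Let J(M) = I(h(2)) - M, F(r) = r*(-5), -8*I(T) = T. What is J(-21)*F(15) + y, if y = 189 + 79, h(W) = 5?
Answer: -10081/8 ≈ -1260.1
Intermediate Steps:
I(T) = -T/8
F(r) = -5*r
y = 268
J(M) = -5/8 - M (J(M) = -⅛*5 - M = -5/8 - M)
J(-21)*F(15) + y = (-5/8 - 1*(-21))*(-5*15) + 268 = (-5/8 + 21)*(-75) + 268 = (163/8)*(-75) + 268 = -12225/8 + 268 = -10081/8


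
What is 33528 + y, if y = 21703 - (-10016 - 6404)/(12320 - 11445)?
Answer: 9668709/175 ≈ 55250.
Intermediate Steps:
y = 3801309/175 (y = 21703 - (-16420)/875 = 21703 - 1*(-3284/175) = 21703 + 3284/175 = 3801309/175 ≈ 21722.)
33528 + y = 33528 + 3801309/175 = 9668709/175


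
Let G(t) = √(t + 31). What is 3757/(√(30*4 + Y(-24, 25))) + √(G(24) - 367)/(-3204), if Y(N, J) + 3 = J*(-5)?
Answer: -3757*I*√2/4 - I*√(367 - √55)/3204 ≈ -1328.3*I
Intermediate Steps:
G(t) = √(31 + t)
Y(N, J) = -3 - 5*J (Y(N, J) = -3 + J*(-5) = -3 - 5*J)
3757/(√(30*4 + Y(-24, 25))) + √(G(24) - 367)/(-3204) = 3757/(√(30*4 + (-3 - 5*25))) + √(√(31 + 24) - 367)/(-3204) = 3757/(√(120 + (-3 - 125))) + √(√55 - 367)*(-1/3204) = 3757/(√(120 - 128)) + √(-367 + √55)*(-1/3204) = 3757/(√(-8)) - √(-367 + √55)/3204 = 3757/((2*I*√2)) - √(-367 + √55)/3204 = 3757*(-I*√2/4) - √(-367 + √55)/3204 = -3757*I*√2/4 - √(-367 + √55)/3204 = -√(-367 + √55)/3204 - 3757*I*√2/4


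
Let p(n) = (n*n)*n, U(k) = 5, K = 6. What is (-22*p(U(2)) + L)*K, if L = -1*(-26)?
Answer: -16344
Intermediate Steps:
p(n) = n³ (p(n) = n²*n = n³)
L = 26
(-22*p(U(2)) + L)*K = (-22*5³ + 26)*6 = (-22*125 + 26)*6 = (-2750 + 26)*6 = -2724*6 = -16344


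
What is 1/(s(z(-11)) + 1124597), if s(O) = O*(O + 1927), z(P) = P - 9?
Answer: 1/1086457 ≈ 9.2042e-7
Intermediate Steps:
z(P) = -9 + P
s(O) = O*(1927 + O)
1/(s(z(-11)) + 1124597) = 1/((-9 - 11)*(1927 + (-9 - 11)) + 1124597) = 1/(-20*(1927 - 20) + 1124597) = 1/(-20*1907 + 1124597) = 1/(-38140 + 1124597) = 1/1086457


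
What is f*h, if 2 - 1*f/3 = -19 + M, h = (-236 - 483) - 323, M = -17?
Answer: -118788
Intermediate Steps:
h = -1042 (h = -719 - 323 = -1042)
f = 114 (f = 6 - 3*(-19 - 17) = 6 - 3*(-36) = 6 + 108 = 114)
f*h = 114*(-1042) = -118788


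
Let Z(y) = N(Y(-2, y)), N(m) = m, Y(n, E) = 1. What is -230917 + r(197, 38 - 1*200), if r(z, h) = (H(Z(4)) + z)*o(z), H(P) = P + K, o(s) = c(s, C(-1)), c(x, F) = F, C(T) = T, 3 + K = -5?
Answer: -231107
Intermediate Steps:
K = -8 (K = -3 - 5 = -8)
Z(y) = 1
o(s) = -1
H(P) = -8 + P (H(P) = P - 8 = -8 + P)
r(z, h) = 7 - z (r(z, h) = ((-8 + 1) + z)*(-1) = (-7 + z)*(-1) = 7 - z)
-230917 + r(197, 38 - 1*200) = -230917 + (7 - 1*197) = -230917 + (7 - 197) = -230917 - 190 = -231107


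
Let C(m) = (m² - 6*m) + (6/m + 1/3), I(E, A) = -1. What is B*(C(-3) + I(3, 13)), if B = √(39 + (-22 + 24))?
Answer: 73*√41/3 ≈ 155.81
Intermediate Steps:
C(m) = ⅓ + m² - 6*m + 6/m (C(m) = (m² - 6*m) + (6/m + 1*(⅓)) = (m² - 6*m) + (6/m + ⅓) = (m² - 6*m) + (⅓ + 6/m) = ⅓ + m² - 6*m + 6/m)
B = √41 (B = √(39 + 2) = √41 ≈ 6.4031)
B*(C(-3) + I(3, 13)) = √41*((⅓ + (-3)² - 6*(-3) + 6/(-3)) - 1) = √41*((⅓ + 9 + 18 + 6*(-⅓)) - 1) = √41*((⅓ + 9 + 18 - 2) - 1) = √41*(76/3 - 1) = √41*(73/3) = 73*√41/3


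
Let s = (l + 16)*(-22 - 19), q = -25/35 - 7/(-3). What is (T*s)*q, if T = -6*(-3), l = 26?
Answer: -50184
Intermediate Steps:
q = 34/21 (q = -25*1/35 - 7*(-1/3) = -5/7 + 7/3 = 34/21 ≈ 1.6190)
s = -1722 (s = (26 + 16)*(-22 - 19) = 42*(-41) = -1722)
T = 18
(T*s)*q = (18*(-1722))*(34/21) = -30996*34/21 = -50184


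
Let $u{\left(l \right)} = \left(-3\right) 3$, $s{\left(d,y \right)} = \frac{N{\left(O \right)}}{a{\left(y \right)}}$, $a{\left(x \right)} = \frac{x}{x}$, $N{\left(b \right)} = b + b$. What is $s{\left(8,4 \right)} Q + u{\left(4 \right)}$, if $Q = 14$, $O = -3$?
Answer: $-93$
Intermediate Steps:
$N{\left(b \right)} = 2 b$
$a{\left(x \right)} = 1$
$s{\left(d,y \right)} = -6$ ($s{\left(d,y \right)} = \frac{2 \left(-3\right)}{1} = \left(-6\right) 1 = -6$)
$u{\left(l \right)} = -9$
$s{\left(8,4 \right)} Q + u{\left(4 \right)} = \left(-6\right) 14 - 9 = -84 - 9 = -93$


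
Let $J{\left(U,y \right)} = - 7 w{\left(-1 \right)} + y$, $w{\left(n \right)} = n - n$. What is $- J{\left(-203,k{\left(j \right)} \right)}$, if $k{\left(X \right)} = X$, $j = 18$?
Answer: $-18$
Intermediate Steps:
$w{\left(n \right)} = 0$
$J{\left(U,y \right)} = y$ ($J{\left(U,y \right)} = \left(-7\right) 0 + y = 0 + y = y$)
$- J{\left(-203,k{\left(j \right)} \right)} = \left(-1\right) 18 = -18$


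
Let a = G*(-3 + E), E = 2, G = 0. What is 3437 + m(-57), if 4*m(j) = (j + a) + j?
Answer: 6817/2 ≈ 3408.5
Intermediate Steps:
a = 0 (a = 0*(-3 + 2) = 0*(-1) = 0)
m(j) = j/2 (m(j) = ((j + 0) + j)/4 = (j + j)/4 = (2*j)/4 = j/2)
3437 + m(-57) = 3437 + (½)*(-57) = 3437 - 57/2 = 6817/2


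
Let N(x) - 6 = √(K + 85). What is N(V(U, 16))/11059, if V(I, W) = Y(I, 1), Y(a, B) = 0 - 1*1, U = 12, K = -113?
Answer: 6/11059 + 2*I*√7/11059 ≈ 0.00054254 + 0.00047848*I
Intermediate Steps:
Y(a, B) = -1 (Y(a, B) = 0 - 1 = -1)
V(I, W) = -1
N(x) = 6 + 2*I*√7 (N(x) = 6 + √(-113 + 85) = 6 + √(-28) = 6 + 2*I*√7)
N(V(U, 16))/11059 = (6 + 2*I*√7)/11059 = (6 + 2*I*√7)*(1/11059) = 6/11059 + 2*I*√7/11059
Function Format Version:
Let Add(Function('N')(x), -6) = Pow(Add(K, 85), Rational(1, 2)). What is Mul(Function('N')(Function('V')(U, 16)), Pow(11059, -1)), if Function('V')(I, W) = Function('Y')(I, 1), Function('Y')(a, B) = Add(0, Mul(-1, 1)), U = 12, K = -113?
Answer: Add(Rational(6, 11059), Mul(Rational(2, 11059), I, Pow(7, Rational(1, 2)))) ≈ Add(0.00054254, Mul(0.00047848, I))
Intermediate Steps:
Function('Y')(a, B) = -1 (Function('Y')(a, B) = Add(0, -1) = -1)
Function('V')(I, W) = -1
Function('N')(x) = Add(6, Mul(2, I, Pow(7, Rational(1, 2)))) (Function('N')(x) = Add(6, Pow(Add(-113, 85), Rational(1, 2))) = Add(6, Pow(-28, Rational(1, 2))) = Add(6, Mul(2, I, Pow(7, Rational(1, 2)))))
Mul(Function('N')(Function('V')(U, 16)), Pow(11059, -1)) = Mul(Add(6, Mul(2, I, Pow(7, Rational(1, 2)))), Pow(11059, -1)) = Mul(Add(6, Mul(2, I, Pow(7, Rational(1, 2)))), Rational(1, 11059)) = Add(Rational(6, 11059), Mul(Rational(2, 11059), I, Pow(7, Rational(1, 2))))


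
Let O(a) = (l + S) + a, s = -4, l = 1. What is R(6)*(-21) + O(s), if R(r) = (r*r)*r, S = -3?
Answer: -4542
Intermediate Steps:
R(r) = r**3 (R(r) = r**2*r = r**3)
O(a) = -2 + a (O(a) = (1 - 3) + a = -2 + a)
R(6)*(-21) + O(s) = 6**3*(-21) + (-2 - 4) = 216*(-21) - 6 = -4536 - 6 = -4542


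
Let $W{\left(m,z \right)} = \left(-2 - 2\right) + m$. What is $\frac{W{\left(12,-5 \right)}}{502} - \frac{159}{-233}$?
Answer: $\frac{40841}{58483} \approx 0.69834$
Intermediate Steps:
$W{\left(m,z \right)} = -4 + m$
$\frac{W{\left(12,-5 \right)}}{502} - \frac{159}{-233} = \frac{-4 + 12}{502} - \frac{159}{-233} = 8 \cdot \frac{1}{502} - - \frac{159}{233} = \frac{4}{251} + \frac{159}{233} = \frac{40841}{58483}$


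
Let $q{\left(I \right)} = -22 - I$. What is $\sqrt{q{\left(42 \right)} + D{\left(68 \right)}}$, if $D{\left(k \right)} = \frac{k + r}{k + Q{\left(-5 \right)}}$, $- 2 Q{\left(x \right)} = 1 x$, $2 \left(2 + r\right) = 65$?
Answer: $\frac{i \sqrt{1244607}}{141} \approx 7.9122 i$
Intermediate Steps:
$r = \frac{61}{2}$ ($r = -2 + \frac{1}{2} \cdot 65 = -2 + \frac{65}{2} = \frac{61}{2} \approx 30.5$)
$Q{\left(x \right)} = - \frac{x}{2}$ ($Q{\left(x \right)} = - \frac{1 x}{2} = - \frac{x}{2}$)
$D{\left(k \right)} = \frac{\frac{61}{2} + k}{\frac{5}{2} + k}$ ($D{\left(k \right)} = \frac{k + \frac{61}{2}}{k - - \frac{5}{2}} = \frac{\frac{61}{2} + k}{k + \frac{5}{2}} = \frac{\frac{61}{2} + k}{\frac{5}{2} + k}$)
$\sqrt{q{\left(42 \right)} + D{\left(68 \right)}} = \sqrt{\left(-22 - 42\right) + \frac{61 + 2 \cdot 68}{5 + 2 \cdot 68}} = \sqrt{\left(-22 - 42\right) + \frac{61 + 136}{5 + 136}} = \sqrt{-64 + \frac{1}{141} \cdot 197} = \sqrt{-64 + \frac{197}{141}} = \sqrt{- \frac{8827}{141}} = \frac{i \sqrt{1244607}}{141}$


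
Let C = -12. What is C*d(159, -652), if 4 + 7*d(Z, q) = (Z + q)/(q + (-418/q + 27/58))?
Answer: 39906724/7179137 ≈ 5.5587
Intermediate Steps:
d(Z, q) = -4/7 + (Z + q)/(7*(27/58 + q - 418/q)) (d(Z, q) = -4/7 + ((Z + q)/(q + (-418/q + 27/58)))/7 = -4/7 + ((Z + q)/(q + (27/58 - 418/q)))/7 = -4/7 + ((Z + q)/(27/58 + q - 418/q))/7 = -4/7 + (Z + q)/(7*(27/58 + q - 418/q)))
C*d(159, -652) = -24*(48488 - 87*(-652)**2 - 54*(-652) + 29*159*(-652))/(7*(-24244 + 27*(-652) + 58*(-652)**2)) = -24*(48488 - 87*425104 + 35208 - 3006372)/(7*(-24244 - 17604 + 58*425104)) = -24*(48488 - 36984048 + 35208 - 3006372)/(7*(-24244 - 17604 + 24656032)) = -24*(-39906724)/(7*24614184) = -12*(-9976681/21537411) = 39906724/7179137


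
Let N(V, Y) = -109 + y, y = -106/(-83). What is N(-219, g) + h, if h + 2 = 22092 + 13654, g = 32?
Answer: 2957811/83 ≈ 35636.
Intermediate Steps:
y = 106/83 (y = -106*(-1/83) = 106/83 ≈ 1.2771)
N(V, Y) = -8941/83 (N(V, Y) = -109 + 106/83 = -8941/83)
h = 35744 (h = -2 + (22092 + 13654) = -2 + 35746 = 35744)
N(-219, g) + h = -8941/83 + 35744 = 2957811/83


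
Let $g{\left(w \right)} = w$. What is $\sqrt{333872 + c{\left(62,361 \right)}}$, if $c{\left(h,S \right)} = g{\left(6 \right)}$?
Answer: $\sqrt{333878} \approx 577.82$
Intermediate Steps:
$c{\left(h,S \right)} = 6$
$\sqrt{333872 + c{\left(62,361 \right)}} = \sqrt{333872 + 6} = \sqrt{333878}$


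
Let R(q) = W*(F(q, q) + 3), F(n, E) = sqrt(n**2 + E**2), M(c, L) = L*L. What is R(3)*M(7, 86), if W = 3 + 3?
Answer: 133128 + 133128*sqrt(2) ≈ 3.2140e+5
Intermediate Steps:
M(c, L) = L**2
F(n, E) = sqrt(E**2 + n**2)
W = 6
R(q) = 18 + 6*sqrt(2)*sqrt(q**2) (R(q) = 6*(sqrt(q**2 + q**2) + 3) = 6*(sqrt(2*q**2) + 3) = 6*(sqrt(2)*sqrt(q**2) + 3) = 6*(3 + sqrt(2)*sqrt(q**2)) = 18 + 6*sqrt(2)*sqrt(q**2))
R(3)*M(7, 86) = (18 + 6*sqrt(2)*sqrt(3**2))*86**2 = (18 + 6*sqrt(2)*sqrt(9))*7396 = (18 + 6*sqrt(2)*3)*7396 = (18 + 18*sqrt(2))*7396 = 133128 + 133128*sqrt(2)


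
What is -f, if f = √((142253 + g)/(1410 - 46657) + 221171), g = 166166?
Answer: -√452787444717046/45247 ≈ -470.28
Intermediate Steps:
f = √452787444717046/45247 (f = √((142253 + 166166)/(1410 - 46657) + 221171) = √(308419/(-45247) + 221171) = √(308419*(-1/45247) + 221171) = √(-308419/45247 + 221171) = √(10007015818/45247) = √452787444717046/45247 ≈ 470.28)
-f = -√452787444717046/45247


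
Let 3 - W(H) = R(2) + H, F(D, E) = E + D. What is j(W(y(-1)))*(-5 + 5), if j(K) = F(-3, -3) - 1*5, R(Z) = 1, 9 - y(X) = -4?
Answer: 0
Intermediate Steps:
y(X) = 13 (y(X) = 9 - 1*(-4) = 9 + 4 = 13)
F(D, E) = D + E
W(H) = 2 - H (W(H) = 3 - (1 + H) = 3 + (-1 - H) = 2 - H)
j(K) = -11 (j(K) = (-3 - 3) - 1*5 = -6 - 5 = -11)
j(W(y(-1)))*(-5 + 5) = -11*(-5 + 5) = -11*0 = 0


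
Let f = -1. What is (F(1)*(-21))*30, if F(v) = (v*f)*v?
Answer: 630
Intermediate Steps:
F(v) = -v**2 (F(v) = (v*(-1))*v = (-v)*v = -v**2)
(F(1)*(-21))*30 = (-1*1**2*(-21))*30 = (-1*1*(-21))*30 = -1*(-21)*30 = 21*30 = 630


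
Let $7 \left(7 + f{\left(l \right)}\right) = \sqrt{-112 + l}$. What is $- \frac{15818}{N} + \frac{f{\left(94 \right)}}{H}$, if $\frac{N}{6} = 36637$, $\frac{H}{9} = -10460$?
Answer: $- \frac{247927961}{3449007180} - \frac{i \sqrt{2}}{219660} \approx -0.071884 - 6.4382 \cdot 10^{-6} i$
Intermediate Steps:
$H = -94140$ ($H = 9 \left(-10460\right) = -94140$)
$N = 219822$ ($N = 6 \cdot 36637 = 219822$)
$f{\left(l \right)} = -7 + \frac{\sqrt{-112 + l}}{7}$
$- \frac{15818}{N} + \frac{f{\left(94 \right)}}{H} = - \frac{15818}{219822} + \frac{-7 + \frac{\sqrt{-112 + 94}}{7}}{-94140} = \left(-15818\right) \frac{1}{219822} + \left(-7 + \frac{\sqrt{-18}}{7}\right) \left(- \frac{1}{94140}\right) = - \frac{7909}{109911} + \left(-7 + \frac{3 i \sqrt{2}}{7}\right) \left(- \frac{1}{94140}\right) = - \frac{7909}{109911} + \left(\frac{7}{94140} - \frac{i \sqrt{2}}{219660}\right) = - \frac{247927961}{3449007180} - \frac{i \sqrt{2}}{219660}$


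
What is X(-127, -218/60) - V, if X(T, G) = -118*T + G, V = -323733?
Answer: 10161461/30 ≈ 3.3872e+5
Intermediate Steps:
X(T, G) = G - 118*T
X(-127, -218/60) - V = (-218/60 - 118*(-127)) - 1*(-323733) = (-218*1/60 + 14986) + 323733 = (-109/30 + 14986) + 323733 = 449471/30 + 323733 = 10161461/30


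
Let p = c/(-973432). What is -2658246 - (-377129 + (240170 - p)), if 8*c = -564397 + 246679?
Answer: -9817205629077/3893728 ≈ -2.5213e+6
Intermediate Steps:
c = -158859/4 (c = (-564397 + 246679)/8 = (⅛)*(-317718) = -158859/4 ≈ -39715.)
p = 158859/3893728 (p = -158859/4/(-973432) = -158859/4*(-1/973432) = 158859/3893728 ≈ 0.040799)
-2658246 - (-377129 + (240170 - p)) = -2658246 - (-377129 + (240170 - 1*158859/3893728)) = -2658246 - (-377129 + (240170 - 158859/3893728)) = -2658246 - (-377129 + 935156494901/3893728) = -2658246 - 1*(-533281252011/3893728) = -2658246 + 533281252011/3893728 = -9817205629077/3893728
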